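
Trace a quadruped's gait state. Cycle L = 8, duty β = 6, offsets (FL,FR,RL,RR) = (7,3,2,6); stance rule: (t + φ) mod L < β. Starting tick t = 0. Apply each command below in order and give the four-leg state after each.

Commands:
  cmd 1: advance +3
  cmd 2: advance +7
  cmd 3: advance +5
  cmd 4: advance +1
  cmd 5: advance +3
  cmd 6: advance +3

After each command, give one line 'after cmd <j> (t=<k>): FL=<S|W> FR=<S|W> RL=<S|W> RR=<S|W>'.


after cmd 1 (t=3): FL=S FR=W RL=S RR=S
after cmd 2 (t=10): FL=S FR=S RL=S RR=S
after cmd 3 (t=15): FL=W FR=S RL=S RR=S
after cmd 4 (t=16): FL=W FR=S RL=S RR=W
after cmd 5 (t=19): FL=S FR=W RL=S RR=S
after cmd 6 (t=22): FL=S FR=S RL=S RR=S

start t=0: FL=W FR=S RL=S RR=W
cmd 1: advance +3 → t=3, phase=(2,6,5,1) → FL=S FR=W RL=S RR=S
cmd 2: advance +7 → t=10, phase=(1,5,4,0) → FL=S FR=S RL=S RR=S
cmd 3: advance +5 → t=15, phase=(6,2,1,5) → FL=W FR=S RL=S RR=S
cmd 4: advance +1 → t=16, phase=(7,3,2,6) → FL=W FR=S RL=S RR=W
cmd 5: advance +3 → t=19, phase=(2,6,5,1) → FL=S FR=W RL=S RR=S
cmd 6: advance +3 → t=22, phase=(5,1,0,4) → FL=S FR=S RL=S RR=S


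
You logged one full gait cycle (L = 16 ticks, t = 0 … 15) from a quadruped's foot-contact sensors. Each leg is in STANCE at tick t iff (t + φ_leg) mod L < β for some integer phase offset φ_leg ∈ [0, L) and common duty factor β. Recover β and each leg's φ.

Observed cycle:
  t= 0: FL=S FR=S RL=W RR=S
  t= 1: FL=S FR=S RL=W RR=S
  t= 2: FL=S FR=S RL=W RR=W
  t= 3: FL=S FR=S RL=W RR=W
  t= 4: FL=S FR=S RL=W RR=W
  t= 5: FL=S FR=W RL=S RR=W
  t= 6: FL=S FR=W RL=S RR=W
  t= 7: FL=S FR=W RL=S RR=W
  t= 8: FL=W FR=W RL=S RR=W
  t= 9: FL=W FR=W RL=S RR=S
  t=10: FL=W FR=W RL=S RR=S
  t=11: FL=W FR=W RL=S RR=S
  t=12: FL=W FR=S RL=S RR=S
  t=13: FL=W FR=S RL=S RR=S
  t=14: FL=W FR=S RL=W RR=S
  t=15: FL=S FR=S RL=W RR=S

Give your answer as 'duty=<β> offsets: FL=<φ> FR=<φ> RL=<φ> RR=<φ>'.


duty=9 offsets: FL=1 FR=4 RL=11 RR=7

duty β = stance ticks per leg = 9
FL: stance ticks = 9; W→S at t=15 → φ=1
FR: stance ticks = 9; W→S at t=12 → φ=4
RL: stance ticks = 9; W→S at t=5 → φ=11
RR: stance ticks = 9; W→S at t=9 → φ=7


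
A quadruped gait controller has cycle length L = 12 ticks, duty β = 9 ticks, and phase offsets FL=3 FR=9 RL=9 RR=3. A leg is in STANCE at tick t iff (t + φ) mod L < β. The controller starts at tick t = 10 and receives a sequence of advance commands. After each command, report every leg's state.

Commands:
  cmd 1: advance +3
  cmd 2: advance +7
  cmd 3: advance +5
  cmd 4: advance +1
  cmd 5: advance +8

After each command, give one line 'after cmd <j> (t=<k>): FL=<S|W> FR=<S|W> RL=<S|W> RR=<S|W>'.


after cmd 1 (t=13): FL=S FR=W RL=W RR=S
after cmd 2 (t=20): FL=W FR=S RL=S RR=W
after cmd 3 (t=25): FL=S FR=W RL=W RR=S
after cmd 4 (t=26): FL=S FR=W RL=W RR=S
after cmd 5 (t=34): FL=S FR=S RL=S RR=S

start t=10: FL=S FR=S RL=S RR=S
cmd 1: advance +3 → t=13, phase=(4,10,10,4) → FL=S FR=W RL=W RR=S
cmd 2: advance +7 → t=20, phase=(11,5,5,11) → FL=W FR=S RL=S RR=W
cmd 3: advance +5 → t=25, phase=(4,10,10,4) → FL=S FR=W RL=W RR=S
cmd 4: advance +1 → t=26, phase=(5,11,11,5) → FL=S FR=W RL=W RR=S
cmd 5: advance +8 → t=34, phase=(1,7,7,1) → FL=S FR=S RL=S RR=S


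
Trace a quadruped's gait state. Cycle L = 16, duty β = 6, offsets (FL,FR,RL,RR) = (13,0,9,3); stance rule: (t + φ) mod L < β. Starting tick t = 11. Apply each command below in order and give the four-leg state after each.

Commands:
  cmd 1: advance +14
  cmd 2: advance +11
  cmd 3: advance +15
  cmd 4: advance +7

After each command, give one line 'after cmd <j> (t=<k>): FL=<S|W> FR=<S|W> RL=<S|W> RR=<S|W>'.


start t=11: FL=W FR=W RL=S RR=W
cmd 1: advance +14 → t=25, phase=(6,9,2,12) → FL=W FR=W RL=S RR=W
cmd 2: advance +11 → t=36, phase=(1,4,13,7) → FL=S FR=S RL=W RR=W
cmd 3: advance +15 → t=51, phase=(0,3,12,6) → FL=S FR=S RL=W RR=W
cmd 4: advance +7 → t=58, phase=(7,10,3,13) → FL=W FR=W RL=S RR=W

after cmd 1 (t=25): FL=W FR=W RL=S RR=W
after cmd 2 (t=36): FL=S FR=S RL=W RR=W
after cmd 3 (t=51): FL=S FR=S RL=W RR=W
after cmd 4 (t=58): FL=W FR=W RL=S RR=W


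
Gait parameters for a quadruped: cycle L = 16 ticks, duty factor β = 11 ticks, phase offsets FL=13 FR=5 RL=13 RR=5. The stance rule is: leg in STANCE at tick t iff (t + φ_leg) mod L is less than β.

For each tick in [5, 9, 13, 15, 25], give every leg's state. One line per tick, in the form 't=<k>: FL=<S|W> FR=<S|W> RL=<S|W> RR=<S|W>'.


t=5: phase=(2,10,2,10) vs β=11 → FL=S FR=S RL=S RR=S
t=9: phase=(6,14,6,14) vs β=11 → FL=S FR=W RL=S RR=W
t=13: phase=(10,2,10,2) vs β=11 → FL=S FR=S RL=S RR=S
t=15: phase=(12,4,12,4) vs β=11 → FL=W FR=S RL=W RR=S
t=25: phase=(6,14,6,14) vs β=11 → FL=S FR=W RL=S RR=W

t=5: FL=S FR=S RL=S RR=S
t=9: FL=S FR=W RL=S RR=W
t=13: FL=S FR=S RL=S RR=S
t=15: FL=W FR=S RL=W RR=S
t=25: FL=S FR=W RL=S RR=W


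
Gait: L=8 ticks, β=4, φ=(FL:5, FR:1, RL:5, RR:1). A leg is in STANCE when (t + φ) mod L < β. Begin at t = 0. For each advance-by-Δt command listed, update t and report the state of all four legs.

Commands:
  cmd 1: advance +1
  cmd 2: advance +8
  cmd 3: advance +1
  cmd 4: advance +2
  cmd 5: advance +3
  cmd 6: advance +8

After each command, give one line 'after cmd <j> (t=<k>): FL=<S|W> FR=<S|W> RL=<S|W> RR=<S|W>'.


start t=0: FL=W FR=S RL=W RR=S
cmd 1: advance +1 → t=1, phase=(6,2,6,2) → FL=W FR=S RL=W RR=S
cmd 2: advance +8 → t=9, phase=(6,2,6,2) → FL=W FR=S RL=W RR=S
cmd 3: advance +1 → t=10, phase=(7,3,7,3) → FL=W FR=S RL=W RR=S
cmd 4: advance +2 → t=12, phase=(1,5,1,5) → FL=S FR=W RL=S RR=W
cmd 5: advance +3 → t=15, phase=(4,0,4,0) → FL=W FR=S RL=W RR=S
cmd 6: advance +8 → t=23, phase=(4,0,4,0) → FL=W FR=S RL=W RR=S

after cmd 1 (t=1): FL=W FR=S RL=W RR=S
after cmd 2 (t=9): FL=W FR=S RL=W RR=S
after cmd 3 (t=10): FL=W FR=S RL=W RR=S
after cmd 4 (t=12): FL=S FR=W RL=S RR=W
after cmd 5 (t=15): FL=W FR=S RL=W RR=S
after cmd 6 (t=23): FL=W FR=S RL=W RR=S


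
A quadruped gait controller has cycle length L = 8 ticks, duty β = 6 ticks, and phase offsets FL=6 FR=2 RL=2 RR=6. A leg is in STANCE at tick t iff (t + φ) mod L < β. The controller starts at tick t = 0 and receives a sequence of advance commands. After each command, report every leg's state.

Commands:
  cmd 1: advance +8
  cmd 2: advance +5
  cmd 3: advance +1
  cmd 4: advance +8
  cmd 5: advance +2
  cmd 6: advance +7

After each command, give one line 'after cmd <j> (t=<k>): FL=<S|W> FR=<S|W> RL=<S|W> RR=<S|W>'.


start t=0: FL=W FR=S RL=S RR=W
cmd 1: advance +8 → t=8, phase=(6,2,2,6) → FL=W FR=S RL=S RR=W
cmd 2: advance +5 → t=13, phase=(3,7,7,3) → FL=S FR=W RL=W RR=S
cmd 3: advance +1 → t=14, phase=(4,0,0,4) → FL=S FR=S RL=S RR=S
cmd 4: advance +8 → t=22, phase=(4,0,0,4) → FL=S FR=S RL=S RR=S
cmd 5: advance +2 → t=24, phase=(6,2,2,6) → FL=W FR=S RL=S RR=W
cmd 6: advance +7 → t=31, phase=(5,1,1,5) → FL=S FR=S RL=S RR=S

after cmd 1 (t=8): FL=W FR=S RL=S RR=W
after cmd 2 (t=13): FL=S FR=W RL=W RR=S
after cmd 3 (t=14): FL=S FR=S RL=S RR=S
after cmd 4 (t=22): FL=S FR=S RL=S RR=S
after cmd 5 (t=24): FL=W FR=S RL=S RR=W
after cmd 6 (t=31): FL=S FR=S RL=S RR=S


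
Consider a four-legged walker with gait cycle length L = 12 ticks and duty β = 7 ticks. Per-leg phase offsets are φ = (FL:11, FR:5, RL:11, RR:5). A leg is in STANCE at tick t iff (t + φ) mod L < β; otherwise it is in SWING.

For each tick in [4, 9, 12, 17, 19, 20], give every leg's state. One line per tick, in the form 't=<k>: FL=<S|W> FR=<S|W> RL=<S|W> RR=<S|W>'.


t=4: phase=(3,9,3,9) vs β=7 → FL=S FR=W RL=S RR=W
t=9: phase=(8,2,8,2) vs β=7 → FL=W FR=S RL=W RR=S
t=12: phase=(11,5,11,5) vs β=7 → FL=W FR=S RL=W RR=S
t=17: phase=(4,10,4,10) vs β=7 → FL=S FR=W RL=S RR=W
t=19: phase=(6,0,6,0) vs β=7 → FL=S FR=S RL=S RR=S
t=20: phase=(7,1,7,1) vs β=7 → FL=W FR=S RL=W RR=S

t=4: FL=S FR=W RL=S RR=W
t=9: FL=W FR=S RL=W RR=S
t=12: FL=W FR=S RL=W RR=S
t=17: FL=S FR=W RL=S RR=W
t=19: FL=S FR=S RL=S RR=S
t=20: FL=W FR=S RL=W RR=S


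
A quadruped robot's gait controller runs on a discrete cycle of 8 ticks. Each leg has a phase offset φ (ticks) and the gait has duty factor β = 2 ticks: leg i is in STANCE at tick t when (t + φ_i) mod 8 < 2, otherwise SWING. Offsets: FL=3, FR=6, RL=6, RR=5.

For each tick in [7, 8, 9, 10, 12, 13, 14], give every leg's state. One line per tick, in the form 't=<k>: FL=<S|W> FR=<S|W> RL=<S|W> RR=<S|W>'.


t=7: phase=(2,5,5,4) vs β=2 → FL=W FR=W RL=W RR=W
t=8: phase=(3,6,6,5) vs β=2 → FL=W FR=W RL=W RR=W
t=9: phase=(4,7,7,6) vs β=2 → FL=W FR=W RL=W RR=W
t=10: phase=(5,0,0,7) vs β=2 → FL=W FR=S RL=S RR=W
t=12: phase=(7,2,2,1) vs β=2 → FL=W FR=W RL=W RR=S
t=13: phase=(0,3,3,2) vs β=2 → FL=S FR=W RL=W RR=W
t=14: phase=(1,4,4,3) vs β=2 → FL=S FR=W RL=W RR=W

t=7: FL=W FR=W RL=W RR=W
t=8: FL=W FR=W RL=W RR=W
t=9: FL=W FR=W RL=W RR=W
t=10: FL=W FR=S RL=S RR=W
t=12: FL=W FR=W RL=W RR=S
t=13: FL=S FR=W RL=W RR=W
t=14: FL=S FR=W RL=W RR=W


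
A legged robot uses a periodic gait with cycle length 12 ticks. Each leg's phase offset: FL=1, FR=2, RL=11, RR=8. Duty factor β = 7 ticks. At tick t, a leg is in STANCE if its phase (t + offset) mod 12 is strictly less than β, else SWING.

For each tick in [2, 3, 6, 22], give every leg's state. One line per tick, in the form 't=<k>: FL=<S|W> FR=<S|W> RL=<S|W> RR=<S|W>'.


t=2: FL=S FR=S RL=S RR=W
t=3: FL=S FR=S RL=S RR=W
t=6: FL=W FR=W RL=S RR=S
t=22: FL=W FR=S RL=W RR=S

t=2: phase=(3,4,1,10) vs β=7 → FL=S FR=S RL=S RR=W
t=3: phase=(4,5,2,11) vs β=7 → FL=S FR=S RL=S RR=W
t=6: phase=(7,8,5,2) vs β=7 → FL=W FR=W RL=S RR=S
t=22: phase=(11,0,9,6) vs β=7 → FL=W FR=S RL=W RR=S


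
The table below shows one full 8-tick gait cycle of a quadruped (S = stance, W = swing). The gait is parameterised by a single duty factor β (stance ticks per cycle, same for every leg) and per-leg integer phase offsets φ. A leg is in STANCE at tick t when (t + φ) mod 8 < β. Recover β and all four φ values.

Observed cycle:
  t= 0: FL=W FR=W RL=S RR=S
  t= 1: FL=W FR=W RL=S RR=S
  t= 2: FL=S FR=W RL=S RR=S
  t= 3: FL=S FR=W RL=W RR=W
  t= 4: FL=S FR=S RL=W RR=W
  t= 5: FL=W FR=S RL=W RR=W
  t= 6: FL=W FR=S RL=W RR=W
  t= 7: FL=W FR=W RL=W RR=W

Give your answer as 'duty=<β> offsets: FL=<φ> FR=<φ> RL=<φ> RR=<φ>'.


duty=3 offsets: FL=6 FR=4 RL=0 RR=0

duty β = stance ticks per leg = 3
FL: stance ticks = 3; W→S at t=2 → φ=6
FR: stance ticks = 3; W→S at t=4 → φ=4
RL: stance ticks = 3; W→S at t=0 → φ=0
RR: stance ticks = 3; W→S at t=0 → φ=0


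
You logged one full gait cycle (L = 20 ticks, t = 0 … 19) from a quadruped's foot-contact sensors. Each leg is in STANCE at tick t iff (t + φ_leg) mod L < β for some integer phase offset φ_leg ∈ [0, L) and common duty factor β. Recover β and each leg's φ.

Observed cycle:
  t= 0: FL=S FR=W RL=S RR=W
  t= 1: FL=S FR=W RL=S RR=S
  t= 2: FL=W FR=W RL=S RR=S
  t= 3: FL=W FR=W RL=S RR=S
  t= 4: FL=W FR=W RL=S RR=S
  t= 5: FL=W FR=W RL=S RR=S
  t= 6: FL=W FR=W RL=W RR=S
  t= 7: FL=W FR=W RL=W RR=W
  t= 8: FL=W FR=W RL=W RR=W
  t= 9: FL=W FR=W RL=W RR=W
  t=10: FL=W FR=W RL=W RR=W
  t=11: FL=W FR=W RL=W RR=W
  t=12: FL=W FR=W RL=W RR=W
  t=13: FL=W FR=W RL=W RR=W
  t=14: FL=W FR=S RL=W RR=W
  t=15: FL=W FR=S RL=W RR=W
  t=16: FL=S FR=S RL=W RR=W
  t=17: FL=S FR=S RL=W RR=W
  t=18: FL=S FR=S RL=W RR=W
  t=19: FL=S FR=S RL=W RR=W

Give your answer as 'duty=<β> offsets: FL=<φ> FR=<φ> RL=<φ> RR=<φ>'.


duty=6 offsets: FL=4 FR=6 RL=0 RR=19

duty β = stance ticks per leg = 6
FL: stance ticks = 6; W→S at t=16 → φ=4
FR: stance ticks = 6; W→S at t=14 → φ=6
RL: stance ticks = 6; W→S at t=0 → φ=0
RR: stance ticks = 6; W→S at t=1 → φ=19


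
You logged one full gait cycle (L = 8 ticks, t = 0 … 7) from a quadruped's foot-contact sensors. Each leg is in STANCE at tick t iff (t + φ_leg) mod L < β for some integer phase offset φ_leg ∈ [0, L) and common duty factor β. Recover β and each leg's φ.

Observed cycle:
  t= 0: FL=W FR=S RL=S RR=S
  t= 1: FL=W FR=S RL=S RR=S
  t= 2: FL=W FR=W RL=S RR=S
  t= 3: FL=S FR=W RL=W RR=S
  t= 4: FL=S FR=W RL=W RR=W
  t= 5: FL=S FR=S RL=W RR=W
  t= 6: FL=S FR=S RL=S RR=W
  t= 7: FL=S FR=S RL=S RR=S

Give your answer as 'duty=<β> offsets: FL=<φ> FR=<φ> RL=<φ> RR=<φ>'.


duty β = stance ticks per leg = 5
FL: stance ticks = 5; W→S at t=3 → φ=5
FR: stance ticks = 5; W→S at t=5 → φ=3
RL: stance ticks = 5; W→S at t=6 → φ=2
RR: stance ticks = 5; W→S at t=7 → φ=1

duty=5 offsets: FL=5 FR=3 RL=2 RR=1


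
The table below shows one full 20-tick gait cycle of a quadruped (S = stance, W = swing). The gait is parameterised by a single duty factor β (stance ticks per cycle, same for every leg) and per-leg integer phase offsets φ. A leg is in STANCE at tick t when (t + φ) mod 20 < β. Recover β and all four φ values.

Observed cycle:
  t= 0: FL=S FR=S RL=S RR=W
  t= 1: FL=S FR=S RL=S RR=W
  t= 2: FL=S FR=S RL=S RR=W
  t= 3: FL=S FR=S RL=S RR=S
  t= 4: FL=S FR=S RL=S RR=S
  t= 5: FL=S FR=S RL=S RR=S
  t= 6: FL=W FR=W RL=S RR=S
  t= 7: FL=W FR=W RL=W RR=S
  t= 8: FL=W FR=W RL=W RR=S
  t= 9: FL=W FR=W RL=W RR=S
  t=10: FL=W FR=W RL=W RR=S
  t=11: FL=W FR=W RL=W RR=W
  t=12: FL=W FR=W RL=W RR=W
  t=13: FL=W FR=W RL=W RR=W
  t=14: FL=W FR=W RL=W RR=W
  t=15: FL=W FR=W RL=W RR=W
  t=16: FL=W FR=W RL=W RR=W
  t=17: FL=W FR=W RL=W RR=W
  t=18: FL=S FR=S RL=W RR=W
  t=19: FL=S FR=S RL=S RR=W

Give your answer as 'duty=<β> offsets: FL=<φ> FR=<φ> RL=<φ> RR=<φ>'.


duty=8 offsets: FL=2 FR=2 RL=1 RR=17

duty β = stance ticks per leg = 8
FL: stance ticks = 8; W→S at t=18 → φ=2
FR: stance ticks = 8; W→S at t=18 → φ=2
RL: stance ticks = 8; W→S at t=19 → φ=1
RR: stance ticks = 8; W→S at t=3 → φ=17


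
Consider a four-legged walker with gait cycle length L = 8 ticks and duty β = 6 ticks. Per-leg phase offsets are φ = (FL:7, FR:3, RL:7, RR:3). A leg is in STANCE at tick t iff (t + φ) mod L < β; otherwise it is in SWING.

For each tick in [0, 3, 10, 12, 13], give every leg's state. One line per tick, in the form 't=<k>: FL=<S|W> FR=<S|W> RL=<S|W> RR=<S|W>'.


t=0: phase=(7,3,7,3) vs β=6 → FL=W FR=S RL=W RR=S
t=3: phase=(2,6,2,6) vs β=6 → FL=S FR=W RL=S RR=W
t=10: phase=(1,5,1,5) vs β=6 → FL=S FR=S RL=S RR=S
t=12: phase=(3,7,3,7) vs β=6 → FL=S FR=W RL=S RR=W
t=13: phase=(4,0,4,0) vs β=6 → FL=S FR=S RL=S RR=S

t=0: FL=W FR=S RL=W RR=S
t=3: FL=S FR=W RL=S RR=W
t=10: FL=S FR=S RL=S RR=S
t=12: FL=S FR=W RL=S RR=W
t=13: FL=S FR=S RL=S RR=S


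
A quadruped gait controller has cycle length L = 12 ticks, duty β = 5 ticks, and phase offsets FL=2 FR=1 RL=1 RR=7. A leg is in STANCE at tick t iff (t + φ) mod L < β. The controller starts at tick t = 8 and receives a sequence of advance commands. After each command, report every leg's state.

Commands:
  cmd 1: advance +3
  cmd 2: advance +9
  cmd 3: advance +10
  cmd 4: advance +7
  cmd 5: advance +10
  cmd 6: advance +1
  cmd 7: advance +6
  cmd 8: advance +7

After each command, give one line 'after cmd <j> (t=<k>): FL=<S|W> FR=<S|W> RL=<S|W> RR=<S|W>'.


start t=8: FL=W FR=W RL=W RR=S
cmd 1: advance +3 → t=11, phase=(1,0,0,6) → FL=S FR=S RL=S RR=W
cmd 2: advance +9 → t=20, phase=(10,9,9,3) → FL=W FR=W RL=W RR=S
cmd 3: advance +10 → t=30, phase=(8,7,7,1) → FL=W FR=W RL=W RR=S
cmd 4: advance +7 → t=37, phase=(3,2,2,8) → FL=S FR=S RL=S RR=W
cmd 5: advance +10 → t=47, phase=(1,0,0,6) → FL=S FR=S RL=S RR=W
cmd 6: advance +1 → t=48, phase=(2,1,1,7) → FL=S FR=S RL=S RR=W
cmd 7: advance +6 → t=54, phase=(8,7,7,1) → FL=W FR=W RL=W RR=S
cmd 8: advance +7 → t=61, phase=(3,2,2,8) → FL=S FR=S RL=S RR=W

after cmd 1 (t=11): FL=S FR=S RL=S RR=W
after cmd 2 (t=20): FL=W FR=W RL=W RR=S
after cmd 3 (t=30): FL=W FR=W RL=W RR=S
after cmd 4 (t=37): FL=S FR=S RL=S RR=W
after cmd 5 (t=47): FL=S FR=S RL=S RR=W
after cmd 6 (t=48): FL=S FR=S RL=S RR=W
after cmd 7 (t=54): FL=W FR=W RL=W RR=S
after cmd 8 (t=61): FL=S FR=S RL=S RR=W


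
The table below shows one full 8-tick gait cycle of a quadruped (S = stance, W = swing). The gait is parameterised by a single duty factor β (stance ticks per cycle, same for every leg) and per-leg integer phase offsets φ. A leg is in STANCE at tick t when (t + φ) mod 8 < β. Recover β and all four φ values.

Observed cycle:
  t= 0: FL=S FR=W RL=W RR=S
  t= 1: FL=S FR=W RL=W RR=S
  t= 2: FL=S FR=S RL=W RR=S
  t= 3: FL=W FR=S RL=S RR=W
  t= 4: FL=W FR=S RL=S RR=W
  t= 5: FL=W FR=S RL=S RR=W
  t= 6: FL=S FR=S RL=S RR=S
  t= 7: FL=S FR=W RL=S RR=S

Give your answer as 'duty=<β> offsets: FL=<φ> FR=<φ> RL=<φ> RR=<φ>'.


duty=5 offsets: FL=2 FR=6 RL=5 RR=2

duty β = stance ticks per leg = 5
FL: stance ticks = 5; W→S at t=6 → φ=2
FR: stance ticks = 5; W→S at t=2 → φ=6
RL: stance ticks = 5; W→S at t=3 → φ=5
RR: stance ticks = 5; W→S at t=6 → φ=2


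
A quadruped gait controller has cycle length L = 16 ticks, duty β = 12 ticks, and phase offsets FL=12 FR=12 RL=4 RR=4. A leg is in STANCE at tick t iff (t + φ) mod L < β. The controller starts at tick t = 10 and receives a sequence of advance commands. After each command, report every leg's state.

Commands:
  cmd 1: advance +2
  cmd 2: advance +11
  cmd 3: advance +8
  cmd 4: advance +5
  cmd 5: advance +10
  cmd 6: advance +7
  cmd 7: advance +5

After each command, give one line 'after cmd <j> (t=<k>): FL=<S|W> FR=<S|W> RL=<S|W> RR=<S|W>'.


after cmd 1 (t=12): FL=S FR=S RL=S RR=S
after cmd 2 (t=23): FL=S FR=S RL=S RR=S
after cmd 3 (t=31): FL=S FR=S RL=S RR=S
after cmd 4 (t=36): FL=S FR=S RL=S RR=S
after cmd 5 (t=46): FL=S FR=S RL=S RR=S
after cmd 6 (t=53): FL=S FR=S RL=S RR=S
after cmd 7 (t=58): FL=S FR=S RL=W RR=W

start t=10: FL=S FR=S RL=W RR=W
cmd 1: advance +2 → t=12, phase=(8,8,0,0) → FL=S FR=S RL=S RR=S
cmd 2: advance +11 → t=23, phase=(3,3,11,11) → FL=S FR=S RL=S RR=S
cmd 3: advance +8 → t=31, phase=(11,11,3,3) → FL=S FR=S RL=S RR=S
cmd 4: advance +5 → t=36, phase=(0,0,8,8) → FL=S FR=S RL=S RR=S
cmd 5: advance +10 → t=46, phase=(10,10,2,2) → FL=S FR=S RL=S RR=S
cmd 6: advance +7 → t=53, phase=(1,1,9,9) → FL=S FR=S RL=S RR=S
cmd 7: advance +5 → t=58, phase=(6,6,14,14) → FL=S FR=S RL=W RR=W


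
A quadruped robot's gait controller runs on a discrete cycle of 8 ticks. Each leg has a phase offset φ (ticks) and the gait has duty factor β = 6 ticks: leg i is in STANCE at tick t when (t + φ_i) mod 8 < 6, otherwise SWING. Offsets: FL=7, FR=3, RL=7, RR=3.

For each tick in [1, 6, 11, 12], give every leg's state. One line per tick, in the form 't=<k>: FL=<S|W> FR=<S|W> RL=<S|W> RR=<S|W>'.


t=1: FL=S FR=S RL=S RR=S
t=6: FL=S FR=S RL=S RR=S
t=11: FL=S FR=W RL=S RR=W
t=12: FL=S FR=W RL=S RR=W

t=1: phase=(0,4,0,4) vs β=6 → FL=S FR=S RL=S RR=S
t=6: phase=(5,1,5,1) vs β=6 → FL=S FR=S RL=S RR=S
t=11: phase=(2,6,2,6) vs β=6 → FL=S FR=W RL=S RR=W
t=12: phase=(3,7,3,7) vs β=6 → FL=S FR=W RL=S RR=W


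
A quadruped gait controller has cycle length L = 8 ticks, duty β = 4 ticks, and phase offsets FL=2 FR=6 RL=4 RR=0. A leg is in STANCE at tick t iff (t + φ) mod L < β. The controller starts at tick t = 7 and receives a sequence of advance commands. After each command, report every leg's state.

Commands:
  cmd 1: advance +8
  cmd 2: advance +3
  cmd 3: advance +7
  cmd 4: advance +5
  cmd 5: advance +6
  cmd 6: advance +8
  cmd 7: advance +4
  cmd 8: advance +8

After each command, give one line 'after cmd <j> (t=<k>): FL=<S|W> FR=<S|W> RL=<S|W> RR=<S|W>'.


after cmd 1 (t=15): FL=S FR=W RL=S RR=W
after cmd 2 (t=18): FL=W FR=S RL=W RR=S
after cmd 3 (t=25): FL=S FR=W RL=W RR=S
after cmd 4 (t=30): FL=S FR=W RL=S RR=W
after cmd 5 (t=36): FL=W FR=S RL=S RR=W
after cmd 6 (t=44): FL=W FR=S RL=S RR=W
after cmd 7 (t=48): FL=S FR=W RL=W RR=S
after cmd 8 (t=56): FL=S FR=W RL=W RR=S

start t=7: FL=S FR=W RL=S RR=W
cmd 1: advance +8 → t=15, phase=(1,5,3,7) → FL=S FR=W RL=S RR=W
cmd 2: advance +3 → t=18, phase=(4,0,6,2) → FL=W FR=S RL=W RR=S
cmd 3: advance +7 → t=25, phase=(3,7,5,1) → FL=S FR=W RL=W RR=S
cmd 4: advance +5 → t=30, phase=(0,4,2,6) → FL=S FR=W RL=S RR=W
cmd 5: advance +6 → t=36, phase=(6,2,0,4) → FL=W FR=S RL=S RR=W
cmd 6: advance +8 → t=44, phase=(6,2,0,4) → FL=W FR=S RL=S RR=W
cmd 7: advance +4 → t=48, phase=(2,6,4,0) → FL=S FR=W RL=W RR=S
cmd 8: advance +8 → t=56, phase=(2,6,4,0) → FL=S FR=W RL=W RR=S


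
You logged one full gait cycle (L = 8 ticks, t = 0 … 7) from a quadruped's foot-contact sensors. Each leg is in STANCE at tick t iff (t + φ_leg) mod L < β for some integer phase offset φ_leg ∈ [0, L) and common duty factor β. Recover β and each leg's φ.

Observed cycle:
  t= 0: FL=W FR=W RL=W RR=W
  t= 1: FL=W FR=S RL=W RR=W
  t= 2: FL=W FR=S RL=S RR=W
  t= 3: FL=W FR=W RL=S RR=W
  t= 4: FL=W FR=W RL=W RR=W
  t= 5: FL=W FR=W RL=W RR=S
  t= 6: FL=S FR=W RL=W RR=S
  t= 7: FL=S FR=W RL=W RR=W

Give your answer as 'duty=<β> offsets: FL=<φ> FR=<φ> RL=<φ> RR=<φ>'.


duty β = stance ticks per leg = 2
FL: stance ticks = 2; W→S at t=6 → φ=2
FR: stance ticks = 2; W→S at t=1 → φ=7
RL: stance ticks = 2; W→S at t=2 → φ=6
RR: stance ticks = 2; W→S at t=5 → φ=3

duty=2 offsets: FL=2 FR=7 RL=6 RR=3


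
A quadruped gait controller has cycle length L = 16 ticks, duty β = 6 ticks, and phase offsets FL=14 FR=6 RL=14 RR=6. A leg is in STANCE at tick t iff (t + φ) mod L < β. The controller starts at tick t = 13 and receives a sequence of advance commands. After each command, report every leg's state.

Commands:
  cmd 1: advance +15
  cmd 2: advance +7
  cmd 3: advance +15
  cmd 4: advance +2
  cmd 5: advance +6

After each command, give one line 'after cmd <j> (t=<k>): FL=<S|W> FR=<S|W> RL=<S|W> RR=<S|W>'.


start t=13: FL=W FR=S RL=W RR=S
cmd 1: advance +15 → t=28, phase=(10,2,10,2) → FL=W FR=S RL=W RR=S
cmd 2: advance +7 → t=35, phase=(1,9,1,9) → FL=S FR=W RL=S RR=W
cmd 3: advance +15 → t=50, phase=(0,8,0,8) → FL=S FR=W RL=S RR=W
cmd 4: advance +2 → t=52, phase=(2,10,2,10) → FL=S FR=W RL=S RR=W
cmd 5: advance +6 → t=58, phase=(8,0,8,0) → FL=W FR=S RL=W RR=S

after cmd 1 (t=28): FL=W FR=S RL=W RR=S
after cmd 2 (t=35): FL=S FR=W RL=S RR=W
after cmd 3 (t=50): FL=S FR=W RL=S RR=W
after cmd 4 (t=52): FL=S FR=W RL=S RR=W
after cmd 5 (t=58): FL=W FR=S RL=W RR=S


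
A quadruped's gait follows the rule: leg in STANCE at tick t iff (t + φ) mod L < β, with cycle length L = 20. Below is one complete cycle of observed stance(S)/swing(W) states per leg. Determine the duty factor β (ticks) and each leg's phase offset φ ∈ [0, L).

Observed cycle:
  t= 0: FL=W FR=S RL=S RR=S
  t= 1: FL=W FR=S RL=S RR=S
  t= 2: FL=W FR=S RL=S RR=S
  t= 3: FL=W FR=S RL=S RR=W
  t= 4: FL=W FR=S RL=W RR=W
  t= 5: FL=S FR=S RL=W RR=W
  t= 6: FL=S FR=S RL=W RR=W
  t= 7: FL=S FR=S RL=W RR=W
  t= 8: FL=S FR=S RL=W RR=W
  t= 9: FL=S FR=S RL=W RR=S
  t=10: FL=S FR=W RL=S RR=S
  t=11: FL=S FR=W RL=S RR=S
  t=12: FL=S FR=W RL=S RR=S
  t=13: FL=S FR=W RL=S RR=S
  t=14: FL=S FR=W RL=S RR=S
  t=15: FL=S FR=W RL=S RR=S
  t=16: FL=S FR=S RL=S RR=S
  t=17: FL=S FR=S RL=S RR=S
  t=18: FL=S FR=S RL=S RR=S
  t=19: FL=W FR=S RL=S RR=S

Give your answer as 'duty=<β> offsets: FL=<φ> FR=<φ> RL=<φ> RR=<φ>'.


duty β = stance ticks per leg = 14
FL: stance ticks = 14; W→S at t=5 → φ=15
FR: stance ticks = 14; W→S at t=16 → φ=4
RL: stance ticks = 14; W→S at t=10 → φ=10
RR: stance ticks = 14; W→S at t=9 → φ=11

duty=14 offsets: FL=15 FR=4 RL=10 RR=11


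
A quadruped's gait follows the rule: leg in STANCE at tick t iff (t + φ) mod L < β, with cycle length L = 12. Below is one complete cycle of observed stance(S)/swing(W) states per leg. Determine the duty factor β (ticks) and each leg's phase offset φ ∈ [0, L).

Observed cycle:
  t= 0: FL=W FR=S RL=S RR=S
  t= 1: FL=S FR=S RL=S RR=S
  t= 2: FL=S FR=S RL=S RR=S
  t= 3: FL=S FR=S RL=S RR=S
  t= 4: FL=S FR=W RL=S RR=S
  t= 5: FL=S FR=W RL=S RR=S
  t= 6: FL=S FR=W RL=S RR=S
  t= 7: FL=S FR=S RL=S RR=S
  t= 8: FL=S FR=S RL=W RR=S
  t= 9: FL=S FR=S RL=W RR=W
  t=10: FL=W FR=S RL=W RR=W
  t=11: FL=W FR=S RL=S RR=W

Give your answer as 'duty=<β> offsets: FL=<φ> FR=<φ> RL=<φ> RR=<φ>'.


duty=9 offsets: FL=11 FR=5 RL=1 RR=0

duty β = stance ticks per leg = 9
FL: stance ticks = 9; W→S at t=1 → φ=11
FR: stance ticks = 9; W→S at t=7 → φ=5
RL: stance ticks = 9; W→S at t=11 → φ=1
RR: stance ticks = 9; W→S at t=0 → φ=0


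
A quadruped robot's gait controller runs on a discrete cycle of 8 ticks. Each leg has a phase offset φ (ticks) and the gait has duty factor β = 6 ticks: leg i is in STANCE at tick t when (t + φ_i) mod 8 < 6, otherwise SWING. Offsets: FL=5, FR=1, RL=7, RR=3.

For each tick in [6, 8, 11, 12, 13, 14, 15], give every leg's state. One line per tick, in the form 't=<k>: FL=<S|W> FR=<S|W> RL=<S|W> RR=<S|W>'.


t=6: phase=(3,7,5,1) vs β=6 → FL=S FR=W RL=S RR=S
t=8: phase=(5,1,7,3) vs β=6 → FL=S FR=S RL=W RR=S
t=11: phase=(0,4,2,6) vs β=6 → FL=S FR=S RL=S RR=W
t=12: phase=(1,5,3,7) vs β=6 → FL=S FR=S RL=S RR=W
t=13: phase=(2,6,4,0) vs β=6 → FL=S FR=W RL=S RR=S
t=14: phase=(3,7,5,1) vs β=6 → FL=S FR=W RL=S RR=S
t=15: phase=(4,0,6,2) vs β=6 → FL=S FR=S RL=W RR=S

t=6: FL=S FR=W RL=S RR=S
t=8: FL=S FR=S RL=W RR=S
t=11: FL=S FR=S RL=S RR=W
t=12: FL=S FR=S RL=S RR=W
t=13: FL=S FR=W RL=S RR=S
t=14: FL=S FR=W RL=S RR=S
t=15: FL=S FR=S RL=W RR=S


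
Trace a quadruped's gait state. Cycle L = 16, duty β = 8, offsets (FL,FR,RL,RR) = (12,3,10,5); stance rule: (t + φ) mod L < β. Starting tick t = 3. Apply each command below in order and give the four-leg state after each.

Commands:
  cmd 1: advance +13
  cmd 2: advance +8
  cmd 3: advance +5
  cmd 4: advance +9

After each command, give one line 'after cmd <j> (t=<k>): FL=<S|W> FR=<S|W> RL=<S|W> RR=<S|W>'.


start t=3: FL=W FR=S RL=W RR=W
cmd 1: advance +13 → t=16, phase=(12,3,10,5) → FL=W FR=S RL=W RR=S
cmd 2: advance +8 → t=24, phase=(4,11,2,13) → FL=S FR=W RL=S RR=W
cmd 3: advance +5 → t=29, phase=(9,0,7,2) → FL=W FR=S RL=S RR=S
cmd 4: advance +9 → t=38, phase=(2,9,0,11) → FL=S FR=W RL=S RR=W

after cmd 1 (t=16): FL=W FR=S RL=W RR=S
after cmd 2 (t=24): FL=S FR=W RL=S RR=W
after cmd 3 (t=29): FL=W FR=S RL=S RR=S
after cmd 4 (t=38): FL=S FR=W RL=S RR=W


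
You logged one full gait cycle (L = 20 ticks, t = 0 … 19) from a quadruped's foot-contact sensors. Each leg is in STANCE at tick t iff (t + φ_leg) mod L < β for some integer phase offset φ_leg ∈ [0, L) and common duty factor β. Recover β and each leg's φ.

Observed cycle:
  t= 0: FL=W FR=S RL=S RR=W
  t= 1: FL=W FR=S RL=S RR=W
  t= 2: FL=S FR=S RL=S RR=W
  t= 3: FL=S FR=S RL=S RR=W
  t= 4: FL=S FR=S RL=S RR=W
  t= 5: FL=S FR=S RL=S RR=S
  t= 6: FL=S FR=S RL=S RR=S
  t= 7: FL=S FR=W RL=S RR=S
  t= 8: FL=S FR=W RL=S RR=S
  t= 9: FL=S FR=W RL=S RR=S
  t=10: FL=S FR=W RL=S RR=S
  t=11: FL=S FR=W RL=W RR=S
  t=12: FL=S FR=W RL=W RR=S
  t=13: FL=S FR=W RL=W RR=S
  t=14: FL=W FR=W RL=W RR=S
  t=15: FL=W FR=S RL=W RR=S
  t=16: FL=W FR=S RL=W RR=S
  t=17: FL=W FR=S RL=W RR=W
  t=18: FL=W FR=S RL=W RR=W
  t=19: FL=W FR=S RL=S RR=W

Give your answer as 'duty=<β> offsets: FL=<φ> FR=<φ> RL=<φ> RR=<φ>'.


duty=12 offsets: FL=18 FR=5 RL=1 RR=15

duty β = stance ticks per leg = 12
FL: stance ticks = 12; W→S at t=2 → φ=18
FR: stance ticks = 12; W→S at t=15 → φ=5
RL: stance ticks = 12; W→S at t=19 → φ=1
RR: stance ticks = 12; W→S at t=5 → φ=15


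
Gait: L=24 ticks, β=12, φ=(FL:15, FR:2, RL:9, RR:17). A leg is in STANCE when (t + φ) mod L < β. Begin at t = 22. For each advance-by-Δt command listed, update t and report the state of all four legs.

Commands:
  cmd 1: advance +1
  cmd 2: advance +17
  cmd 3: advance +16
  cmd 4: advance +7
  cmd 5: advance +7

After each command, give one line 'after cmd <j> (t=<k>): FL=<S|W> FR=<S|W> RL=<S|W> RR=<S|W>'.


after cmd 1 (t=23): FL=W FR=S RL=S RR=W
after cmd 2 (t=40): FL=S FR=W RL=S RR=S
after cmd 3 (t=56): FL=W FR=S RL=W RR=S
after cmd 4 (t=63): FL=S FR=W RL=S RR=S
after cmd 5 (t=70): FL=W FR=S RL=S RR=W

start t=22: FL=W FR=S RL=S RR=W
cmd 1: advance +1 → t=23, phase=(14,1,8,16) → FL=W FR=S RL=S RR=W
cmd 2: advance +17 → t=40, phase=(7,18,1,9) → FL=S FR=W RL=S RR=S
cmd 3: advance +16 → t=56, phase=(23,10,17,1) → FL=W FR=S RL=W RR=S
cmd 4: advance +7 → t=63, phase=(6,17,0,8) → FL=S FR=W RL=S RR=S
cmd 5: advance +7 → t=70, phase=(13,0,7,15) → FL=W FR=S RL=S RR=W


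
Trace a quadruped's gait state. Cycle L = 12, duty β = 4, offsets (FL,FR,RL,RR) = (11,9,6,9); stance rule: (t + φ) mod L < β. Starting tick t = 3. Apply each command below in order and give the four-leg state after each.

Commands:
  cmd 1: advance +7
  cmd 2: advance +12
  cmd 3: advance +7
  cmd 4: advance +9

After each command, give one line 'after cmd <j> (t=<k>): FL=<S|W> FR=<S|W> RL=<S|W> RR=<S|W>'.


start t=3: FL=S FR=S RL=W RR=S
cmd 1: advance +7 → t=10, phase=(9,7,4,7) → FL=W FR=W RL=W RR=W
cmd 2: advance +12 → t=22, phase=(9,7,4,7) → FL=W FR=W RL=W RR=W
cmd 3: advance +7 → t=29, phase=(4,2,11,2) → FL=W FR=S RL=W RR=S
cmd 4: advance +9 → t=38, phase=(1,11,8,11) → FL=S FR=W RL=W RR=W

after cmd 1 (t=10): FL=W FR=W RL=W RR=W
after cmd 2 (t=22): FL=W FR=W RL=W RR=W
after cmd 3 (t=29): FL=W FR=S RL=W RR=S
after cmd 4 (t=38): FL=S FR=W RL=W RR=W


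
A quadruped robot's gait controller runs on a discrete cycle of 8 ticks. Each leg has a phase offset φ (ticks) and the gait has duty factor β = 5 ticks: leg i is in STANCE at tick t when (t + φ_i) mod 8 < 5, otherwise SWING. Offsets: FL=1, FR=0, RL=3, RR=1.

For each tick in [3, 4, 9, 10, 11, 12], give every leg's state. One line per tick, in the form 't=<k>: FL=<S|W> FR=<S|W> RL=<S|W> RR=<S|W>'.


t=3: phase=(4,3,6,4) vs β=5 → FL=S FR=S RL=W RR=S
t=4: phase=(5,4,7,5) vs β=5 → FL=W FR=S RL=W RR=W
t=9: phase=(2,1,4,2) vs β=5 → FL=S FR=S RL=S RR=S
t=10: phase=(3,2,5,3) vs β=5 → FL=S FR=S RL=W RR=S
t=11: phase=(4,3,6,4) vs β=5 → FL=S FR=S RL=W RR=S
t=12: phase=(5,4,7,5) vs β=5 → FL=W FR=S RL=W RR=W

t=3: FL=S FR=S RL=W RR=S
t=4: FL=W FR=S RL=W RR=W
t=9: FL=S FR=S RL=S RR=S
t=10: FL=S FR=S RL=W RR=S
t=11: FL=S FR=S RL=W RR=S
t=12: FL=W FR=S RL=W RR=W


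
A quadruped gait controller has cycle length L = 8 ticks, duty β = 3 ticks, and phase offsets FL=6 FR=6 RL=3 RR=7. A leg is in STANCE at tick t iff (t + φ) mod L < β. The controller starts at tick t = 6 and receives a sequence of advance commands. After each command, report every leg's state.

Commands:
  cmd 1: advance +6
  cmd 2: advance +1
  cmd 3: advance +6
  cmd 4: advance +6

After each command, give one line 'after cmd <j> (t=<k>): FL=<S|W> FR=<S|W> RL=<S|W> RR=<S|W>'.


start t=6: FL=W FR=W RL=S RR=W
cmd 1: advance +6 → t=12, phase=(2,2,7,3) → FL=S FR=S RL=W RR=W
cmd 2: advance +1 → t=13, phase=(3,3,0,4) → FL=W FR=W RL=S RR=W
cmd 3: advance +6 → t=19, phase=(1,1,6,2) → FL=S FR=S RL=W RR=S
cmd 4: advance +6 → t=25, phase=(7,7,4,0) → FL=W FR=W RL=W RR=S

after cmd 1 (t=12): FL=S FR=S RL=W RR=W
after cmd 2 (t=13): FL=W FR=W RL=S RR=W
after cmd 3 (t=19): FL=S FR=S RL=W RR=S
after cmd 4 (t=25): FL=W FR=W RL=W RR=S


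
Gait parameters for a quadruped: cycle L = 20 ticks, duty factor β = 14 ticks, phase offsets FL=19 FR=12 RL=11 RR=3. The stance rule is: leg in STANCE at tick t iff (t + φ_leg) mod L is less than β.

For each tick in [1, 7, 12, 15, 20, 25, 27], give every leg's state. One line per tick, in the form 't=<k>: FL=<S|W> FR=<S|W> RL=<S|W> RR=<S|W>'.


t=1: phase=(0,13,12,4) vs β=14 → FL=S FR=S RL=S RR=S
t=7: phase=(6,19,18,10) vs β=14 → FL=S FR=W RL=W RR=S
t=12: phase=(11,4,3,15) vs β=14 → FL=S FR=S RL=S RR=W
t=15: phase=(14,7,6,18) vs β=14 → FL=W FR=S RL=S RR=W
t=20: phase=(19,12,11,3) vs β=14 → FL=W FR=S RL=S RR=S
t=25: phase=(4,17,16,8) vs β=14 → FL=S FR=W RL=W RR=S
t=27: phase=(6,19,18,10) vs β=14 → FL=S FR=W RL=W RR=S

t=1: FL=S FR=S RL=S RR=S
t=7: FL=S FR=W RL=W RR=S
t=12: FL=S FR=S RL=S RR=W
t=15: FL=W FR=S RL=S RR=W
t=20: FL=W FR=S RL=S RR=S
t=25: FL=S FR=W RL=W RR=S
t=27: FL=S FR=W RL=W RR=S


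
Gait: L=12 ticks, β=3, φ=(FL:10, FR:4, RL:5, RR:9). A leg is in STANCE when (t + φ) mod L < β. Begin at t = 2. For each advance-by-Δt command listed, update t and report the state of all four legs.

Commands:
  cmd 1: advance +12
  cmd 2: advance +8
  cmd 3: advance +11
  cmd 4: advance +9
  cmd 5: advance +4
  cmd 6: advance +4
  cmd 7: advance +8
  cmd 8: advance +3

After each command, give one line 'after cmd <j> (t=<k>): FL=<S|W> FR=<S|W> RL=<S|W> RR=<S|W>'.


start t=2: FL=S FR=W RL=W RR=W
cmd 1: advance +12 → t=14, phase=(0,6,7,11) → FL=S FR=W RL=W RR=W
cmd 2: advance +8 → t=22, phase=(8,2,3,7) → FL=W FR=S RL=W RR=W
cmd 3: advance +11 → t=33, phase=(7,1,2,6) → FL=W FR=S RL=S RR=W
cmd 4: advance +9 → t=42, phase=(4,10,11,3) → FL=W FR=W RL=W RR=W
cmd 5: advance +4 → t=46, phase=(8,2,3,7) → FL=W FR=S RL=W RR=W
cmd 6: advance +4 → t=50, phase=(0,6,7,11) → FL=S FR=W RL=W RR=W
cmd 7: advance +8 → t=58, phase=(8,2,3,7) → FL=W FR=S RL=W RR=W
cmd 8: advance +3 → t=61, phase=(11,5,6,10) → FL=W FR=W RL=W RR=W

after cmd 1 (t=14): FL=S FR=W RL=W RR=W
after cmd 2 (t=22): FL=W FR=S RL=W RR=W
after cmd 3 (t=33): FL=W FR=S RL=S RR=W
after cmd 4 (t=42): FL=W FR=W RL=W RR=W
after cmd 5 (t=46): FL=W FR=S RL=W RR=W
after cmd 6 (t=50): FL=S FR=W RL=W RR=W
after cmd 7 (t=58): FL=W FR=S RL=W RR=W
after cmd 8 (t=61): FL=W FR=W RL=W RR=W


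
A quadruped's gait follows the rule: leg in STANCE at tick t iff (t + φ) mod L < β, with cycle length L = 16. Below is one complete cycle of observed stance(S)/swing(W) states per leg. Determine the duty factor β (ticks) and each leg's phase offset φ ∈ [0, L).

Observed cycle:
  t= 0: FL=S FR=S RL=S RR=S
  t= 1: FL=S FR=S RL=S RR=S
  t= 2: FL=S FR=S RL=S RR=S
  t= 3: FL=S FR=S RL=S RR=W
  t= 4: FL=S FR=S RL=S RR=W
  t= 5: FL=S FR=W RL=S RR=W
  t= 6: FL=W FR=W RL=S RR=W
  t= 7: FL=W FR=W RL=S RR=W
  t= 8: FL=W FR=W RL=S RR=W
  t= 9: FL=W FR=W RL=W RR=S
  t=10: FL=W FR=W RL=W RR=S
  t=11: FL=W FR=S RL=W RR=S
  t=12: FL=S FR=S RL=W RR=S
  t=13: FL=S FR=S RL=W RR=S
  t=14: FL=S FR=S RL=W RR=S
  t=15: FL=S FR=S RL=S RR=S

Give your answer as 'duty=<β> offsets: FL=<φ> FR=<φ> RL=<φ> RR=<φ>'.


duty β = stance ticks per leg = 10
FL: stance ticks = 10; W→S at t=12 → φ=4
FR: stance ticks = 10; W→S at t=11 → φ=5
RL: stance ticks = 10; W→S at t=15 → φ=1
RR: stance ticks = 10; W→S at t=9 → φ=7

duty=10 offsets: FL=4 FR=5 RL=1 RR=7


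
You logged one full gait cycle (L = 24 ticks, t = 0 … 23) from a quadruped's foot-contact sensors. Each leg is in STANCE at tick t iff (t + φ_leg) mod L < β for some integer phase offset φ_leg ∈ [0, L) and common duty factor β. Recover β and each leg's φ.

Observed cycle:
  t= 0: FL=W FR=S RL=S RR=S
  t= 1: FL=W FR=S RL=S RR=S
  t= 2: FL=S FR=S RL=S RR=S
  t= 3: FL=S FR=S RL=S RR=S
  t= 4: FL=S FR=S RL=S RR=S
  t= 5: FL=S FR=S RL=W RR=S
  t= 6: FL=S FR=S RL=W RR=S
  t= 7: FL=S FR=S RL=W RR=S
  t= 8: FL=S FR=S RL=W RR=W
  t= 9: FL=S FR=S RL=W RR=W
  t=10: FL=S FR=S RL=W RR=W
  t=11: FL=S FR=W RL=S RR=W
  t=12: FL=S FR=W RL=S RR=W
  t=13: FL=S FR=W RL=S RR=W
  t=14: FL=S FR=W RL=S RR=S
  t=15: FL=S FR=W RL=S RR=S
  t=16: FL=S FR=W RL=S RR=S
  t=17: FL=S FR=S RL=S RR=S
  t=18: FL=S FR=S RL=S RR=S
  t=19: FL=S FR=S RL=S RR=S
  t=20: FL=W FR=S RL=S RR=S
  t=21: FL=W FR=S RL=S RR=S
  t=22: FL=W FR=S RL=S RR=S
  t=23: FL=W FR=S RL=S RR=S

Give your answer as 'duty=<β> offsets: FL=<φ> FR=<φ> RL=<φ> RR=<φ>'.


duty=18 offsets: FL=22 FR=7 RL=13 RR=10

duty β = stance ticks per leg = 18
FL: stance ticks = 18; W→S at t=2 → φ=22
FR: stance ticks = 18; W→S at t=17 → φ=7
RL: stance ticks = 18; W→S at t=11 → φ=13
RR: stance ticks = 18; W→S at t=14 → φ=10


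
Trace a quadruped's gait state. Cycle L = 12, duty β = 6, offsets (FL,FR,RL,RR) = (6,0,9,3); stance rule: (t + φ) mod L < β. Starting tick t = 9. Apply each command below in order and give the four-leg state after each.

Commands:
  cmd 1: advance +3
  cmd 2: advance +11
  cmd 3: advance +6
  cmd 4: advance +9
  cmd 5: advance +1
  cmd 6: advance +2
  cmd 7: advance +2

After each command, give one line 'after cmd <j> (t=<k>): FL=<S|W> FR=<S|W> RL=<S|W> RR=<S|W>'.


start t=9: FL=S FR=W RL=W RR=S
cmd 1: advance +3 → t=12, phase=(6,0,9,3) → FL=W FR=S RL=W RR=S
cmd 2: advance +11 → t=23, phase=(5,11,8,2) → FL=S FR=W RL=W RR=S
cmd 3: advance +6 → t=29, phase=(11,5,2,8) → FL=W FR=S RL=S RR=W
cmd 4: advance +9 → t=38, phase=(8,2,11,5) → FL=W FR=S RL=W RR=S
cmd 5: advance +1 → t=39, phase=(9,3,0,6) → FL=W FR=S RL=S RR=W
cmd 6: advance +2 → t=41, phase=(11,5,2,8) → FL=W FR=S RL=S RR=W
cmd 7: advance +2 → t=43, phase=(1,7,4,10) → FL=S FR=W RL=S RR=W

after cmd 1 (t=12): FL=W FR=S RL=W RR=S
after cmd 2 (t=23): FL=S FR=W RL=W RR=S
after cmd 3 (t=29): FL=W FR=S RL=S RR=W
after cmd 4 (t=38): FL=W FR=S RL=W RR=S
after cmd 5 (t=39): FL=W FR=S RL=S RR=W
after cmd 6 (t=41): FL=W FR=S RL=S RR=W
after cmd 7 (t=43): FL=S FR=W RL=S RR=W


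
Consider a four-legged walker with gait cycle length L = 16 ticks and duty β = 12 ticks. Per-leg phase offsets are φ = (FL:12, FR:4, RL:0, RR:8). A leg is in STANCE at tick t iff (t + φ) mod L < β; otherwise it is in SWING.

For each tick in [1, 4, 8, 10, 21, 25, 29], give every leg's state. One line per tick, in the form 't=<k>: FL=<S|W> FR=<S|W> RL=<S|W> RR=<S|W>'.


t=1: phase=(13,5,1,9) vs β=12 → FL=W FR=S RL=S RR=S
t=4: phase=(0,8,4,12) vs β=12 → FL=S FR=S RL=S RR=W
t=8: phase=(4,12,8,0) vs β=12 → FL=S FR=W RL=S RR=S
t=10: phase=(6,14,10,2) vs β=12 → FL=S FR=W RL=S RR=S
t=21: phase=(1,9,5,13) vs β=12 → FL=S FR=S RL=S RR=W
t=25: phase=(5,13,9,1) vs β=12 → FL=S FR=W RL=S RR=S
t=29: phase=(9,1,13,5) vs β=12 → FL=S FR=S RL=W RR=S

t=1: FL=W FR=S RL=S RR=S
t=4: FL=S FR=S RL=S RR=W
t=8: FL=S FR=W RL=S RR=S
t=10: FL=S FR=W RL=S RR=S
t=21: FL=S FR=S RL=S RR=W
t=25: FL=S FR=W RL=S RR=S
t=29: FL=S FR=S RL=W RR=S


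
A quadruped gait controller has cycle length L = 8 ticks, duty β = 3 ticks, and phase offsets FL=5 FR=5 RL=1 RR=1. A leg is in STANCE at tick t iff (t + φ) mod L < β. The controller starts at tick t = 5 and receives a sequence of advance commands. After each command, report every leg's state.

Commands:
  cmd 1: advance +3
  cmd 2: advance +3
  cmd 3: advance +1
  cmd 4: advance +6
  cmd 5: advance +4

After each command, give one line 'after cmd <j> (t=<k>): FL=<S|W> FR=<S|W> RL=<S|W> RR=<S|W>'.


after cmd 1 (t=8): FL=W FR=W RL=S RR=S
after cmd 2 (t=11): FL=S FR=S RL=W RR=W
after cmd 3 (t=12): FL=S FR=S RL=W RR=W
after cmd 4 (t=18): FL=W FR=W RL=W RR=W
after cmd 5 (t=22): FL=W FR=W RL=W RR=W

start t=5: FL=S FR=S RL=W RR=W
cmd 1: advance +3 → t=8, phase=(5,5,1,1) → FL=W FR=W RL=S RR=S
cmd 2: advance +3 → t=11, phase=(0,0,4,4) → FL=S FR=S RL=W RR=W
cmd 3: advance +1 → t=12, phase=(1,1,5,5) → FL=S FR=S RL=W RR=W
cmd 4: advance +6 → t=18, phase=(7,7,3,3) → FL=W FR=W RL=W RR=W
cmd 5: advance +4 → t=22, phase=(3,3,7,7) → FL=W FR=W RL=W RR=W


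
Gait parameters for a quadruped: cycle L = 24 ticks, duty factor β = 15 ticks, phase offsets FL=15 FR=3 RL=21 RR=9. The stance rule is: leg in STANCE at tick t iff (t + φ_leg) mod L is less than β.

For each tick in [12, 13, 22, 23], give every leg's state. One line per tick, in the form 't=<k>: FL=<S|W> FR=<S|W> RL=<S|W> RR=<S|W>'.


t=12: phase=(3,15,9,21) vs β=15 → FL=S FR=W RL=S RR=W
t=13: phase=(4,16,10,22) vs β=15 → FL=S FR=W RL=S RR=W
t=22: phase=(13,1,19,7) vs β=15 → FL=S FR=S RL=W RR=S
t=23: phase=(14,2,20,8) vs β=15 → FL=S FR=S RL=W RR=S

t=12: FL=S FR=W RL=S RR=W
t=13: FL=S FR=W RL=S RR=W
t=22: FL=S FR=S RL=W RR=S
t=23: FL=S FR=S RL=W RR=S


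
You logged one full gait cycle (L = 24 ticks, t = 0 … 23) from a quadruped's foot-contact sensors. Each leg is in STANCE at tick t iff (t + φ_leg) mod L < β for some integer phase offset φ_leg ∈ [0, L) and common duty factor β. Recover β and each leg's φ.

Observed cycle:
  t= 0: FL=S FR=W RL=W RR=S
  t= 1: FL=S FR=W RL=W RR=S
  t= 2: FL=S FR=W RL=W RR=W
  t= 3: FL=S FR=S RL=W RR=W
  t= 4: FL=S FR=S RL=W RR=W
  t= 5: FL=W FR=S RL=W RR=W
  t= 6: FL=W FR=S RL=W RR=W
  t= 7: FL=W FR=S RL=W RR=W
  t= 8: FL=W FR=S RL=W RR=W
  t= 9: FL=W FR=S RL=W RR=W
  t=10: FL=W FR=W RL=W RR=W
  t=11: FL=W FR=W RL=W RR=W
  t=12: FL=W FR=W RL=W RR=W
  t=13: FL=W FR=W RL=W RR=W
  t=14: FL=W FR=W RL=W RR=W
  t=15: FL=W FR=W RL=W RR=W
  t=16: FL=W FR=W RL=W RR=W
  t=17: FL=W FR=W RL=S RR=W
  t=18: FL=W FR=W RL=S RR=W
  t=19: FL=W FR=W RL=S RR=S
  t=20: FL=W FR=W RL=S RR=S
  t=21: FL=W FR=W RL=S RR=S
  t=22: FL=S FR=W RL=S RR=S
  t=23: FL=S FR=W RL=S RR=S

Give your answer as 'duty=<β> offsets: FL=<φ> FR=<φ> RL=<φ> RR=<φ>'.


duty=7 offsets: FL=2 FR=21 RL=7 RR=5

duty β = stance ticks per leg = 7
FL: stance ticks = 7; W→S at t=22 → φ=2
FR: stance ticks = 7; W→S at t=3 → φ=21
RL: stance ticks = 7; W→S at t=17 → φ=7
RR: stance ticks = 7; W→S at t=19 → φ=5
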